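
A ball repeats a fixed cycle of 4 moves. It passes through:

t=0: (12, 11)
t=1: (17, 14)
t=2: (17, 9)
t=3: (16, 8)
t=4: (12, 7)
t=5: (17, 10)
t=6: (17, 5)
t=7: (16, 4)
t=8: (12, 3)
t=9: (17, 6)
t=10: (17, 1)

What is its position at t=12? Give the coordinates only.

Step-to-step displacements: (+5, +3), (+0, -5), (-1, -1), (-4, -1), (+5, +3), (+0, -5), (-1, -1), (-4, -1), (+5, +3), (+0, -5) — a repeating cycle of length 4.
step 11: apply (-1, -1) → (16, 0)
step 12: apply (-4, -1) → (12, -1)

(12, -1)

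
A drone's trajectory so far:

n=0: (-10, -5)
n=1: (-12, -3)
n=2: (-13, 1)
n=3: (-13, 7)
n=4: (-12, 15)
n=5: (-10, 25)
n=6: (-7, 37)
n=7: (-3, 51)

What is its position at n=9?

Taking differences between consecutive positions: (-2, +2), (-1, +4), (+0, +6), (+1, +8), (+2, +10), (+3, +12), (+4, +14). These grow by (+1, +2) each step.
step 8: (-3, 51) + (+5, +16) → (2, 67)
step 9: (2, 67) + (+6, +18) → (8, 85)

(8, 85)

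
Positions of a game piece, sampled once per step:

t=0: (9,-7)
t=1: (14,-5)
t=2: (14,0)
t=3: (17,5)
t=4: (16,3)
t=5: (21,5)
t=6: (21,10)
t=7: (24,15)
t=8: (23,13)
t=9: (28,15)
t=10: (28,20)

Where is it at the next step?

(31,25)

The moves between consecutive positions are (+5,+2), (+0,+5), (+3,+5), (-1,-2), (+5,+2), (+0,+5), (+3,+5), (-1,-2), (+5,+2), (+0,+5); they repeat the 4-cycle [(+5,+2), (+0,+5), (+3,+5), (-1,-2)].
step 11: apply (+3,+5) → (31,25)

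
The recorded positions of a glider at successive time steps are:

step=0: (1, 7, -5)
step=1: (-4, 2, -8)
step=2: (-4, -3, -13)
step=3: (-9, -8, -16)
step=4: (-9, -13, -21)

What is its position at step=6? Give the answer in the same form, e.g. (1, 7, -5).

Step-to-step displacements: (-5, -5, -3), (+0, -5, -5), (-5, -5, -3), (+0, -5, -5) — a repeating cycle of length 2.
step 5: apply (-5, -5, -3) → (-14, -18, -24)
step 6: apply (+0, -5, -5) → (-14, -23, -29)

(-14, -23, -29)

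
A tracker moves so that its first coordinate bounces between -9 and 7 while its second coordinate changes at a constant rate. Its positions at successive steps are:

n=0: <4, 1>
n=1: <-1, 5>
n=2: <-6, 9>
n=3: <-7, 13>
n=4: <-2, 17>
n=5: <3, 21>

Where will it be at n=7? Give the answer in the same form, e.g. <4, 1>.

<1, 29>

The first coordinate reflects between -9 and 7, moving 5 per step.
  step 6: 3 → 6
  step 7: 6 → 1
The second coordinate changes by +4 each step: at step 7 it is 29.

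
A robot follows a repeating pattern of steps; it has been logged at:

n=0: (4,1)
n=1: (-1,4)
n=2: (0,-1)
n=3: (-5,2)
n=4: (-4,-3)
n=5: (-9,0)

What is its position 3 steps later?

Differencing gives (-5,+3), (+1,-5), (-5,+3), (+1,-5), (-5,+3). This is the pattern (-5,+3), (+1,-5) repeated.
step 6: apply (+1,-5) → (-8,-5)
step 7: apply (-5,+3) → (-13,-2)
step 8: apply (+1,-5) → (-12,-7)

(-12,-7)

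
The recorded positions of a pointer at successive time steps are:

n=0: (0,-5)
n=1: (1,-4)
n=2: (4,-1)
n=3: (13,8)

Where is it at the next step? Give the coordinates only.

The jumps are (+1,+1), (+3,+3), (+9,+9) — a geometric progression with ratio 3.
step 4: (13,8) + (+27,+27) → (40,35)

(40,35)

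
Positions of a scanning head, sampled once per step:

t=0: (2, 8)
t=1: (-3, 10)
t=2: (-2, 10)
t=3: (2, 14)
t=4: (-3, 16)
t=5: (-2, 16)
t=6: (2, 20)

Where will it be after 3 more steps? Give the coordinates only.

(2, 26)

Step-to-step displacements: (-5, +2), (+1, +0), (+4, +4), (-5, +2), (+1, +0), (+4, +4) — a repeating cycle of length 3.
step 7: apply (-5, +2) → (-3, 22)
step 8: apply (+1, +0) → (-2, 22)
step 9: apply (+4, +4) → (2, 26)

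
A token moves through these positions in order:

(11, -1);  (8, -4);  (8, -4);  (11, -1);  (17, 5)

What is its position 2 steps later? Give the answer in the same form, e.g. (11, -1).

Successive displacements: (-3, -3), (+0, +0), (+3, +3), (+6, +6) — each changes by (+3, +3).
step 5: (17, 5) + (+9, +9) → (26, 14)
step 6: (26, 14) + (+12, +12) → (38, 26)

(38, 26)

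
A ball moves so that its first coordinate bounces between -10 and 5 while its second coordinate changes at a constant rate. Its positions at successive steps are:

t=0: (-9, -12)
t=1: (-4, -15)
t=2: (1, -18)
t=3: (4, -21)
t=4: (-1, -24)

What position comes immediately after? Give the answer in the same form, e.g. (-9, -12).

The first coordinate travels 5 per step and bounces off the walls at -10 and 5.
  step 5: -1 → -6
The second coordinate changes by -3 each step: at step 5 it is -27.

(-6, -27)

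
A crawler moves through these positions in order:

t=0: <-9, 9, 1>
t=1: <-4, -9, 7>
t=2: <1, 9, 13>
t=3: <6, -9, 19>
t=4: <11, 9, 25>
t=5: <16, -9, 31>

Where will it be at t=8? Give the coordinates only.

First: linear, +5 per step → 31 at step 8.
Second: cycles through 9, -9 every 2 steps. Step 8 lands at position 0 of the cycle → 9.
Third: linear, +6 per step → 49 at step 8.

<31, 9, 49>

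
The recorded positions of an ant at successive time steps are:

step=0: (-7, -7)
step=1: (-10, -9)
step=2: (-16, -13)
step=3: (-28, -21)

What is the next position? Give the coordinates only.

(-52, -37)

Consecutive displacements (-3, -2), (-6, -4), (-12, -8) scale by a factor of 2 each step.
step 4: (-28, -21) + (-24, -16) → (-52, -37)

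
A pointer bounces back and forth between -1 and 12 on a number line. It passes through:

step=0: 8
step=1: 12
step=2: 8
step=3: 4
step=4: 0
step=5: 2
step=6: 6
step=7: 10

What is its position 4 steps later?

0

The value travels 4 per step and bounces off the walls at -1 and 12.
  step 8: 10 → 10
  step 9: 10 → 6
  step 10: 6 → 2
  step 11: 2 → 0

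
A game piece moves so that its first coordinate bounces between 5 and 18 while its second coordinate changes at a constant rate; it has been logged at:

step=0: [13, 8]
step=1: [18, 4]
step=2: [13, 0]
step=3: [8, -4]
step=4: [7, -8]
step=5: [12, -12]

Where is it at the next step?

The first coordinate reflects between 5 and 18, moving 5 per step.
  step 6: 12 → 17
The second coordinate changes by -4 each step: at step 6 it is -16.

[17, -16]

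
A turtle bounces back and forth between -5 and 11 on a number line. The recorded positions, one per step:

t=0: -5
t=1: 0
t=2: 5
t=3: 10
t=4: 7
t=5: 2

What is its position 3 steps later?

The value reflects between -5 and 11, moving 5 per step.
  step 6: 2 → -3
  step 7: -3 → -2
  step 8: -2 → 3

3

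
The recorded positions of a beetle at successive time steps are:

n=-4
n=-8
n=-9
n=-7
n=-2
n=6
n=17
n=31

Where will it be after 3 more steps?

Taking differences between consecutive positions: -4, -1, +2, +5, +8, +11, +14. These grow by +3 each step.
step 8: 31 + 17 → n=48
step 9: 48 + 20 → n=68
step 10: 68 + 23 → n=91

n=91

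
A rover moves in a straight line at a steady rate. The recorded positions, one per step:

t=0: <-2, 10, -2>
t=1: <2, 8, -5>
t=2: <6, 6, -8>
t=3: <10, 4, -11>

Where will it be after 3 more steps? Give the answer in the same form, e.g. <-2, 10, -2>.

<22, -2, -20>

Constant displacement of <+4, -2, -3> per step.
step 4: <10, 4, -11> + <+4, -2, -3> → <14, 2, -14>
step 5: <14, 2, -14> + <+4, -2, -3> → <18, 0, -17>
step 6: <18, 0, -17> + <+4, -2, -3> → <22, -2, -20>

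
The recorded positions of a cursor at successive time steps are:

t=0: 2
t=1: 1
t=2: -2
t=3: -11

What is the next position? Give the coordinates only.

-38

Consecutive displacements -1, -3, -9 scale by a factor of 3 each step.
step 4: -11 − 27 → -38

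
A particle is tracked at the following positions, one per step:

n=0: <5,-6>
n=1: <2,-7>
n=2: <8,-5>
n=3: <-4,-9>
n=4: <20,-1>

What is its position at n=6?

<68,15>

Consecutive displacements <-3,-1>, <+6,+2>, <-12,-4>, <+24,+8> scale by a factor of -2 each step.
step 5: <20,-1> + <-48,-16> → <-28,-17>
step 6: <-28,-17> + <+96,+32> → <68,15>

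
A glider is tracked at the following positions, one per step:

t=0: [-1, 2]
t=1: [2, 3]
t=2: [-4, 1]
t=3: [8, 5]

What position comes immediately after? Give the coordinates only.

Consecutive displacements [+3, +1], [-6, -2], [+12, +4] scale by a factor of -2 each step.
step 4: [8, 5] + [-24, -8] → [-16, -3]

[-16, -3]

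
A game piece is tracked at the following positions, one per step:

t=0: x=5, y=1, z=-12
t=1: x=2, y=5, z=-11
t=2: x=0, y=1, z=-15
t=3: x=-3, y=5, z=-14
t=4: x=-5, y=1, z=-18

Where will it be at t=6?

Step-to-step displacements: (-3, +4, +1), (-2, -4, -4), (-3, +4, +1), (-2, -4, -4) — a repeating cycle of length 2.
step 5: apply (-3, +4, +1) → x=-8, y=5, z=-17
step 6: apply (-2, -4, -4) → x=-10, y=1, z=-21

x=-10, y=1, z=-21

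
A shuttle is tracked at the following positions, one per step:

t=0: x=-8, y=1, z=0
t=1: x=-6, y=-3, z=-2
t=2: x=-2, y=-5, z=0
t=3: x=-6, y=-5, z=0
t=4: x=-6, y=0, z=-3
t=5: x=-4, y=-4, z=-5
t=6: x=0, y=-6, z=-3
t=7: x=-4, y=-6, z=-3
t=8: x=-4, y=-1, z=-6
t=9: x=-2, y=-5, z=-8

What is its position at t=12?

x=-2, y=-2, z=-9

Step-to-step displacements: (+2, -4, -2), (+4, -2, +2), (-4, +0, +0), (+0, +5, -3), (+2, -4, -2), (+4, -2, +2), (-4, +0, +0), (+0, +5, -3), (+2, -4, -2) — a repeating cycle of length 4.
step 10: apply (+4, -2, +2) → x=2, y=-7, z=-6
step 11: apply (-4, +0, +0) → x=-2, y=-7, z=-6
step 12: apply (+0, +5, -3) → x=-2, y=-2, z=-9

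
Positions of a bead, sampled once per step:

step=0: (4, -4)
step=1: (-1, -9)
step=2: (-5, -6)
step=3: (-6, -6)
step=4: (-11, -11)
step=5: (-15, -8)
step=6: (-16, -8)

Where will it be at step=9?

(-26, -10)

Differencing gives (-5, -5), (-4, +3), (-1, +0), (-5, -5), (-4, +3), (-1, +0). This is the pattern (-5, -5), (-4, +3), (-1, +0) repeated.
step 7: apply (-5, -5) → (-21, -13)
step 8: apply (-4, +3) → (-25, -10)
step 9: apply (-1, +0) → (-26, -10)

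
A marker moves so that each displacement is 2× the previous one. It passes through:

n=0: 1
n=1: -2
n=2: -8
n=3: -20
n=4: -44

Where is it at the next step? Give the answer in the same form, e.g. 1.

-92

The jumps are -3, -6, -12, -24 — a geometric progression with ratio 2.
step 5: -44 − 48 → -92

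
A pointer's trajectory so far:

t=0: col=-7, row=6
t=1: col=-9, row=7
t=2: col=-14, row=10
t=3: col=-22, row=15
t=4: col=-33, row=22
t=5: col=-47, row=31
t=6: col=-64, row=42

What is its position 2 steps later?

Successive displacements: (-2, +1), (-5, +3), (-8, +5), (-11, +7), (-14, +9), (-17, +11) — each changes by (-3, +2).
step 7: col=-64, row=42 + (-20, +13) → col=-84, row=55
step 8: col=-84, row=55 + (-23, +15) → col=-107, row=70

col=-107, row=70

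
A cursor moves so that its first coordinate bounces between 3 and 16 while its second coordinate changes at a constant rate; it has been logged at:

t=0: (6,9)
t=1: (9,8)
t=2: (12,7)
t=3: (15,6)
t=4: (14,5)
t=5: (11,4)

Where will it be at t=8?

(4,1)

The first coordinate reflects between 3 and 16, moving 3 per step.
  step 6: 11 → 8
  step 7: 8 → 5
  step 8: 5 → 4
The second coordinate changes by -1 each step: at step 8 it is 1.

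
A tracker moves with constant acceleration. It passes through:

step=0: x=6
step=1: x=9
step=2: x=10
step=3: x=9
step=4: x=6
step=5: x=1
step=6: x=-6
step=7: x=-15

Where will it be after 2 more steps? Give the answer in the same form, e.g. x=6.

Successive displacements: +3, +1, -1, -3, -5, -7, -9 — each changes by -2.
step 8: -15 − 11 → x=-26
step 9: -26 − 13 → x=-39

x=-39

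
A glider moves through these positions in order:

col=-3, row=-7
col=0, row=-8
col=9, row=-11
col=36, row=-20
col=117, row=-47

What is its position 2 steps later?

col=1089, row=-371

Consecutive displacements (+3,-1), (+9,-3), (+27,-9), (+81,-27) scale by a factor of 3 each step.
step 5: col=117, row=-47 + (+243,-81) → col=360, row=-128
step 6: col=360, row=-128 + (+729,-243) → col=1089, row=-371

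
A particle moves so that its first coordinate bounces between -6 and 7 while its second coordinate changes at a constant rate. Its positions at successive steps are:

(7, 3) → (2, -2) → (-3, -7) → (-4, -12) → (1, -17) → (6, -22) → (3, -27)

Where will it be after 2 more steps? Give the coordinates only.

The first coordinate reflects between -6 and 7, moving 5 per step.
  step 7: 3 → -2
  step 8: -2 → -5
The second coordinate changes by -5 each step: at step 8 it is -37.

(-5, -37)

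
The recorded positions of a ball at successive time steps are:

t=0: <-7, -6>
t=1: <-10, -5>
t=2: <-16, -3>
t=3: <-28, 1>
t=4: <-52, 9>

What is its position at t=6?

Consecutive displacements <-3, +1>, <-6, +2>, <-12, +4>, <-24, +8> scale by a factor of 2 each step.
step 5: <-52, 9> + <-48, +16> → <-100, 25>
step 6: <-100, 25> + <-96, +32> → <-196, 57>

<-196, 57>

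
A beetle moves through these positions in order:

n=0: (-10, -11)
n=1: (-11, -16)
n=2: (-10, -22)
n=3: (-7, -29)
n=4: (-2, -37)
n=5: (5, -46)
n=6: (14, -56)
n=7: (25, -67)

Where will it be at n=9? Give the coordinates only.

First differences are (-1, -5), (+1, -6), (+3, -7), (+5, -8), (+7, -9), (+9, -10), (+11, -11); their common second difference is (+2, -1) (constant acceleration).
step 8: (25, -67) + (+13, -12) → (38, -79)
step 9: (38, -79) + (+15, -13) → (53, -92)

(53, -92)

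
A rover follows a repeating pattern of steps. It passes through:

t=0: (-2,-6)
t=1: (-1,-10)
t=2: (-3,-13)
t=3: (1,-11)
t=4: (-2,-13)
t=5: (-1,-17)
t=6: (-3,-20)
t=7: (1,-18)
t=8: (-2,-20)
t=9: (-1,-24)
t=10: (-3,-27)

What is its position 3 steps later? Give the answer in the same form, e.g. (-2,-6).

(-1,-31)

Differencing gives (+1,-4), (-2,-3), (+4,+2), (-3,-2), (+1,-4), (-2,-3), (+4,+2), (-3,-2), (+1,-4), (-2,-3). This is the pattern (+1,-4), (-2,-3), (+4,+2), (-3,-2) repeated.
step 11: apply (+4,+2) → (1,-25)
step 12: apply (-3,-2) → (-2,-27)
step 13: apply (+1,-4) → (-1,-31)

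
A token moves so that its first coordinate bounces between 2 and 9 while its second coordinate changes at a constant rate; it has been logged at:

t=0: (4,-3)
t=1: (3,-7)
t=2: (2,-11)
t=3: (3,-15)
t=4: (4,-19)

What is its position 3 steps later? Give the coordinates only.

(7,-31)

The first coordinate travels 1 per step and bounces off the walls at 2 and 9.
  step 5: 4 → 5
  step 6: 5 → 6
  step 7: 6 → 7
The second coordinate changes by -4 each step: at step 7 it is -31.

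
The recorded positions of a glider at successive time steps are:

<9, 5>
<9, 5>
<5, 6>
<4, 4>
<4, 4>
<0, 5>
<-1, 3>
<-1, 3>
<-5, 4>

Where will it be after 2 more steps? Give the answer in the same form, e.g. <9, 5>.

<-6, 2>

Differencing gives <+0, +0>, <-4, +1>, <-1, -2>, <+0, +0>, <-4, +1>, <-1, -2>, <+0, +0>, <-4, +1>. This is the pattern <+0, +0>, <-4, +1>, <-1, -2> repeated.
step 9: apply <-1, -2> → <-6, 2>
step 10: apply <+0, +0> → <-6, 2>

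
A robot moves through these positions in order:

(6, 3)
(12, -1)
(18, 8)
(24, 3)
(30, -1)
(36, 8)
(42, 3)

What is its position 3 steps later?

First: linear, +6 per step → 60 at step 9.
Second: cycles through 3, -1, 8 every 3 steps. Step 9 lands at position 0 of the cycle → 3.

(60, 3)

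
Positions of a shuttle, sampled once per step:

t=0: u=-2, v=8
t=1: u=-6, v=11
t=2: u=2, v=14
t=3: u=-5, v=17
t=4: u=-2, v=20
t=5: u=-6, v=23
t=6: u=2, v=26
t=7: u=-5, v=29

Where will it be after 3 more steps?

The u coordinate repeats the cycle [-2, -6, 2, -5] with period 4; step 10 mod 4 = 2, giving 2.
The v coordinate changes by +3 each step, so at step 10 it is 8 + 10·(3) = 38.

u=2, v=38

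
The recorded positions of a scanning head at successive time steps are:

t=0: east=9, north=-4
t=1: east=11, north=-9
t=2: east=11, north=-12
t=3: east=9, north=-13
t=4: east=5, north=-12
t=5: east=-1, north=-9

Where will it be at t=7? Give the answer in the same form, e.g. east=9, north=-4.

east=-19, north=3

Taking differences between consecutive positions: (+2, -5), (+0, -3), (-2, -1), (-4, +1), (-6, +3). These grow by (-2, +2) each step.
step 6: east=-1, north=-9 + (-8, +5) → east=-9, north=-4
step 7: east=-9, north=-4 + (-10, +7) → east=-19, north=3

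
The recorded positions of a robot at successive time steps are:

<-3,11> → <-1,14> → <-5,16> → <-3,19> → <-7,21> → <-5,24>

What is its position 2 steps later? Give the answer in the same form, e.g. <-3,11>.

<-7,29>

Step-to-step displacements: <+2,+3>, <-4,+2>, <+2,+3>, <-4,+2>, <+2,+3> — a repeating cycle of length 2.
step 6: apply <-4,+2> → <-9,26>
step 7: apply <+2,+3> → <-7,29>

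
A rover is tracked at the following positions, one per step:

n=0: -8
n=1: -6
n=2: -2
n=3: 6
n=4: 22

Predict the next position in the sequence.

54

The jumps are +2, +4, +8, +16 — a geometric progression with ratio 2.
step 5: 22 + 32 → 54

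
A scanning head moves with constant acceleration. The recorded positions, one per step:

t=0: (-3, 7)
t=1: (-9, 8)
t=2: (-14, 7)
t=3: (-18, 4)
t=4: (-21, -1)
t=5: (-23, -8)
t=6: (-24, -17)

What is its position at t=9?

(-21, -56)

First differences are (-6, +1), (-5, -1), (-4, -3), (-3, -5), (-2, -7), (-1, -9); their common second difference is (+1, -2) (constant acceleration).
step 7: (-24, -17) + (+0, -11) → (-24, -28)
step 8: (-24, -28) + (+1, -13) → (-23, -41)
step 9: (-23, -41) + (+2, -15) → (-21, -56)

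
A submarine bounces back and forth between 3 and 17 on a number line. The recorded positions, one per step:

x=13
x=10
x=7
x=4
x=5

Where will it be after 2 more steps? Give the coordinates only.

The value travels 3 per step and bounces off the walls at 3 and 17.
  step 5: 5 → 8
  step 6: 8 → 11

x=11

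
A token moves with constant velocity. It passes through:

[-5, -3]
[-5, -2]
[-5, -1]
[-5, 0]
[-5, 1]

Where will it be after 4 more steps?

Constant displacement of [+0, +1] per step.
step 5: [-5, 1] + [+0, +1] → [-5, 2]
step 6: [-5, 2] + [+0, +1] → [-5, 3]
step 7: [-5, 3] + [+0, +1] → [-5, 4]
step 8: [-5, 4] + [+0, +1] → [-5, 5]

[-5, 5]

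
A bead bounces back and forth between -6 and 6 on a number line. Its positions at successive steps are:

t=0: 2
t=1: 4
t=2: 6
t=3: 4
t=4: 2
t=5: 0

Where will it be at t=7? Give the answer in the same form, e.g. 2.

The value reflects between -6 and 6, moving 2 per step.
  step 6: 0 → -2
  step 7: -2 → -4

-4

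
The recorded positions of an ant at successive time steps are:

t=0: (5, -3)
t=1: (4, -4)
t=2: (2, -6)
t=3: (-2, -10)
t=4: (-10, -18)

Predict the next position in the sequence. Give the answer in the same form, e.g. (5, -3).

Step-to-step displacements: (-1, -1), (-2, -2), (-4, -4), (-8, -8); each is 2× the previous.
step 5: (-10, -18) + (-16, -16) → (-26, -34)

(-26, -34)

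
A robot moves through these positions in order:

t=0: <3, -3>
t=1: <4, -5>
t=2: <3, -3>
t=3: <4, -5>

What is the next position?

<3, -3>

Step-to-step displacements: <+1, -2>, <-1, +2>, <+1, -2>; each is -1× the previous.
step 4: <4, -5> + <-1, +2> → <3, -3>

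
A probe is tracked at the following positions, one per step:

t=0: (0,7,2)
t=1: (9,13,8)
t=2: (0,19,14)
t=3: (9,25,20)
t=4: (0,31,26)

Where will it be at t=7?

(9,49,44)

The first coordinate repeats the cycle [0, 9] with period 2; step 7 mod 2 = 1, giving 9.
The second coordinate changes by +6 each step, so at step 7 it is 7 + 7·(6) = 49.
The third coordinate changes by +6 each step, so at step 7 it is 2 + 7·(6) = 44.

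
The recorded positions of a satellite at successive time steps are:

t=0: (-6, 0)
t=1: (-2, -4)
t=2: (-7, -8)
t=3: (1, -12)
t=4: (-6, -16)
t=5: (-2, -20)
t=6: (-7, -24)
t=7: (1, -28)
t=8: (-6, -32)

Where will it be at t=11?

(1, -44)

First: cycles through -6, -2, -7, 1 every 4 steps. Step 11 lands at position 3 of the cycle → 1.
Second: linear, -4 per step → -44 at step 11.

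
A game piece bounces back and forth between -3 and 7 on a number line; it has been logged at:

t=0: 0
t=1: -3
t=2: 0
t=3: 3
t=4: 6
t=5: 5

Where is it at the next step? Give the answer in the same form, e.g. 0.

The value reflects between -3 and 7, moving 3 per step.
  step 6: 5 → 2

2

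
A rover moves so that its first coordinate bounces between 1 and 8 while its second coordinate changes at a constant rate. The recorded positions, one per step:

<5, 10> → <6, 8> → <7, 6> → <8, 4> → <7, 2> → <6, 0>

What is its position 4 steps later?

<2, -8>

The first coordinate travels 1 per step and bounces off the walls at 1 and 8.
  step 6: 6 → 5
  step 7: 5 → 4
  step 8: 4 → 3
  step 9: 3 → 2
The second coordinate changes by -2 each step: at step 9 it is -8.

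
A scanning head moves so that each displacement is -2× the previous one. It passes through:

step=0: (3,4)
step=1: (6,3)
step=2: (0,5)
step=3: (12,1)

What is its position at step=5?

Consecutive displacements (+3,-1), (-6,+2), (+12,-4) scale by a factor of -2 each step.
step 4: (12,1) + (-24,+8) → (-12,9)
step 5: (-12,9) + (+48,-16) → (36,-7)

(36,-7)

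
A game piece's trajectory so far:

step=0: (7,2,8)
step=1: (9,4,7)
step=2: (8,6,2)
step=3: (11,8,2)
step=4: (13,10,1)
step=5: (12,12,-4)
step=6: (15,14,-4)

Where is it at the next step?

(17,16,-5)

Step-to-step displacements: (+2,+2,-1), (-1,+2,-5), (+3,+2,+0), (+2,+2,-1), (-1,+2,-5), (+3,+2,+0) — a repeating cycle of length 3.
step 7: apply (+2,+2,-1) → (17,16,-5)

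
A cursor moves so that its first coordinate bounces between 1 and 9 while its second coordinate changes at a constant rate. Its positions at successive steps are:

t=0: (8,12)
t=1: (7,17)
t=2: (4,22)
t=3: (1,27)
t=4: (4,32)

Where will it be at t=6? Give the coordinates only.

(8,42)

The first coordinate travels 3 per step and bounces off the walls at 1 and 9.
  step 5: 4 → 7
  step 6: 7 → 8
The second coordinate changes by +5 each step: at step 6 it is 42.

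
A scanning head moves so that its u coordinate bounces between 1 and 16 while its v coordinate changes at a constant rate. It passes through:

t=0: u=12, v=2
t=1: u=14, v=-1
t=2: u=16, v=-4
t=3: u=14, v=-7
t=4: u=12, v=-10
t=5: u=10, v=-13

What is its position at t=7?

The u coordinate travels 2 per step and bounces off the walls at 1 and 16.
  step 6: 10 → 8
  step 7: 8 → 6
The v coordinate changes by -3 each step: at step 7 it is -19.

u=6, v=-19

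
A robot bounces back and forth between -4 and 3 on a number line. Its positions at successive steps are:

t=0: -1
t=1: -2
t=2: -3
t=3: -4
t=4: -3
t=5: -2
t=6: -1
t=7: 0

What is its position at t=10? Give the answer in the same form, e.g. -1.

The value reflects between -4 and 3, moving 1 per step.
  step 8: 0 → 1
  step 9: 1 → 2
  step 10: 2 → 3

3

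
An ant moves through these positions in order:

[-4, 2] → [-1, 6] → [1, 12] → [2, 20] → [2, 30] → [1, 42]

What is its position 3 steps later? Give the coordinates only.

Taking differences between consecutive positions: [+3, +4], [+2, +6], [+1, +8], [+0, +10], [-1, +12]. These grow by [-1, +2] each step.
step 6: [1, 42] + [-2, +14] → [-1, 56]
step 7: [-1, 56] + [-3, +16] → [-4, 72]
step 8: [-4, 72] + [-4, +18] → [-8, 90]

[-8, 90]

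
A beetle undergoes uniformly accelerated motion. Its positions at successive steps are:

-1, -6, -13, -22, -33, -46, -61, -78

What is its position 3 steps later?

-141

Taking differences between consecutive positions: -5, -7, -9, -11, -13, -15, -17. These grow by -2 each step.
step 8: -78 − 19 → -97
step 9: -97 − 21 → -118
step 10: -118 − 23 → -141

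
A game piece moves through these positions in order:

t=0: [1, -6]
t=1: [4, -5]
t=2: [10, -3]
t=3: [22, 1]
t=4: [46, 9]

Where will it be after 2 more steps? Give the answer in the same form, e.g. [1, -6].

The jumps are [+3, +1], [+6, +2], [+12, +4], [+24, +8] — a geometric progression with ratio 2.
step 5: [46, 9] + [+48, +16] → [94, 25]
step 6: [94, 25] + [+96, +32] → [190, 57]

[190, 57]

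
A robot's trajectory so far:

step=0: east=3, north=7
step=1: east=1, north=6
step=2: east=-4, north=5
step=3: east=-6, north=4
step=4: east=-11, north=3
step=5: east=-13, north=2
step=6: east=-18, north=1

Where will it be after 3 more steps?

Step-to-step displacements: (-2, -1), (-5, -1), (-2, -1), (-5, -1), (-2, -1), (-5, -1) — a repeating cycle of length 2.
step 7: apply (-2, -1) → east=-20, north=0
step 8: apply (-5, -1) → east=-25, north=-1
step 9: apply (-2, -1) → east=-27, north=-2

east=-27, north=-2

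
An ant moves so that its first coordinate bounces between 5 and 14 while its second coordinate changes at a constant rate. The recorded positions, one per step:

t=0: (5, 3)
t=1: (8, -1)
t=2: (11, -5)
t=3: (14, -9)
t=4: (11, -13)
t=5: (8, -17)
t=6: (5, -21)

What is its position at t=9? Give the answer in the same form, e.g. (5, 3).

The first coordinate reflects between 5 and 14, moving 3 per step.
  step 7: 5 → 8
  step 8: 8 → 11
  step 9: 11 → 14
The second coordinate changes by -4 each step: at step 9 it is -33.

(14, -33)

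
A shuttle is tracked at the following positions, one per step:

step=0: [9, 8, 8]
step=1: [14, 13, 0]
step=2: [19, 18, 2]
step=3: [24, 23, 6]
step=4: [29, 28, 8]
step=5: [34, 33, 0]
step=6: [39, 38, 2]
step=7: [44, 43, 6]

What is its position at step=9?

First: linear, +5 per step → 54 at step 9.
Second: linear, +5 per step → 53 at step 9.
Third: cycles through 8, 0, 2, 6 every 4 steps. Step 9 lands at position 1 of the cycle → 0.

[54, 53, 0]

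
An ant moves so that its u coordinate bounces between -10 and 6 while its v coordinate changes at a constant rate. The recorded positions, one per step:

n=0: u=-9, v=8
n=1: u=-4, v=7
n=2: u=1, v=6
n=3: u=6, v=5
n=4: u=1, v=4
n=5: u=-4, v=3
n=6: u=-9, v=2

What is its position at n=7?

u=-6, v=1

The u coordinate reflects between -10 and 6, moving 5 per step.
  step 7: -9 → -6
The v coordinate changes by -1 each step: at step 7 it is 1.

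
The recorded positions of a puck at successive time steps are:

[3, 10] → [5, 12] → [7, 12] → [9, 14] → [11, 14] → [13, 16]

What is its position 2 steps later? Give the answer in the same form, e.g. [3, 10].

[17, 18]

The moves between consecutive positions are [+2, +2], [+2, +0], [+2, +2], [+2, +0], [+2, +2]; they repeat the 2-cycle [[+2, +2], [+2, +0]].
step 6: apply [+2, +0] → [15, 16]
step 7: apply [+2, +2] → [17, 18]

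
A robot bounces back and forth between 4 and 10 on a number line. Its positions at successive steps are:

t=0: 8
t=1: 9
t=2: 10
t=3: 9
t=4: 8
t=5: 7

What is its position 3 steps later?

The value travels 1 per step and bounces off the walls at 4 and 10.
  step 6: 7 → 6
  step 7: 6 → 5
  step 8: 5 → 4

4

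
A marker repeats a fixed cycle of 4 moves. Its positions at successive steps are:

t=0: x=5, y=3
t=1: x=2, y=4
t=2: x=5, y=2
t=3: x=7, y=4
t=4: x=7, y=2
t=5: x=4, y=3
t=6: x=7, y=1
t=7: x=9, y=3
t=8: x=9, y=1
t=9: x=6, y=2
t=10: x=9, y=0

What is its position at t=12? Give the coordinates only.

x=11, y=0

The moves between consecutive positions are (-3,+1), (+3,-2), (+2,+2), (+0,-2), (-3,+1), (+3,-2), (+2,+2), (+0,-2), (-3,+1), (+3,-2); they repeat the 4-cycle [(-3,+1), (+3,-2), (+2,+2), (+0,-2)].
step 11: apply (+2,+2) → x=11, y=2
step 12: apply (+0,-2) → x=11, y=0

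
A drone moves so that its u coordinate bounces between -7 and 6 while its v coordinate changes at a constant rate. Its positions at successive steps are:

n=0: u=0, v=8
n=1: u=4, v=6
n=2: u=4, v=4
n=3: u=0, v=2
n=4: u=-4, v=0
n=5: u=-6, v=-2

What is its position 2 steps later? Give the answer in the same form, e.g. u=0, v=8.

u=2, v=-6

The u coordinate travels 4 per step and bounces off the walls at -7 and 6.
  step 6: -6 → -2
  step 7: -2 → 2
The v coordinate changes by -2 each step: at step 7 it is -6.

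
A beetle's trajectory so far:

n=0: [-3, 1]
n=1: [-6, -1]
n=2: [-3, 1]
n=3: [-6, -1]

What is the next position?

[-3, 1]

Step-to-step displacements: [-3, -2], [+3, +2], [-3, -2]; each is -1× the previous.
step 4: [-6, -1] + [+3, +2] → [-3, 1]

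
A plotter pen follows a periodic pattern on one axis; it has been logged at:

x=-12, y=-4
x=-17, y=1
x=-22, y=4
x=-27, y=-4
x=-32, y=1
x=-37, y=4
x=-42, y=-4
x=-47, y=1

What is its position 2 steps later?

X: linear, -5 per step → -57 at step 9.
Y: cycles through -4, 1, 4 every 3 steps. Step 9 lands at position 0 of the cycle → -4.

x=-57, y=-4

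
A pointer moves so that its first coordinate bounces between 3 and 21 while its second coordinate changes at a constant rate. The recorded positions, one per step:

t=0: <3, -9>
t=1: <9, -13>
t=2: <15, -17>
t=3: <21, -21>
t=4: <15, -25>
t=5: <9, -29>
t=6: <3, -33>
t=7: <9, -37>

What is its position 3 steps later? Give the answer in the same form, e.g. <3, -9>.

The first coordinate reflects between 3 and 21, moving 6 per step.
  step 8: 9 → 15
  step 9: 15 → 21
  step 10: 21 → 15
The second coordinate changes by -4 each step: at step 10 it is -49.

<15, -49>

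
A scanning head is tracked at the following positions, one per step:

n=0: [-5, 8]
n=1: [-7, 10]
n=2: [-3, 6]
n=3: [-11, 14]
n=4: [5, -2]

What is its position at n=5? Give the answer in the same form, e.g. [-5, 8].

[-27, 30]

The jumps are [-2, +2], [+4, -4], [-8, +8], [+16, -16] — a geometric progression with ratio -2.
step 5: [5, -2] + [-32, +32] → [-27, 30]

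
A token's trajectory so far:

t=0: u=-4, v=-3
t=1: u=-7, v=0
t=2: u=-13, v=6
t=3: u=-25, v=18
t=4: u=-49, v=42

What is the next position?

u=-97, v=90

Step-to-step displacements: (-3,+3), (-6,+6), (-12,+12), (-24,+24); each is 2× the previous.
step 5: u=-49, v=42 + (-48,+48) → u=-97, v=90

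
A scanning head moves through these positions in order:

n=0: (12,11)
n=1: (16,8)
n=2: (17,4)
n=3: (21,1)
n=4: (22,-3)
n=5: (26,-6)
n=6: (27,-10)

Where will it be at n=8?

Differencing gives (+4,-3), (+1,-4), (+4,-3), (+1,-4), (+4,-3), (+1,-4). This is the pattern (+4,-3), (+1,-4) repeated.
step 7: apply (+4,-3) → (31,-13)
step 8: apply (+1,-4) → (32,-17)

(32,-17)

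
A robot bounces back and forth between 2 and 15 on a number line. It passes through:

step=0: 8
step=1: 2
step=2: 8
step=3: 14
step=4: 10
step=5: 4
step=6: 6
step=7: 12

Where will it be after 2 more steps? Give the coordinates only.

6

The value travels 6 per step and bounces off the walls at 2 and 15.
  step 8: 12 → 12
  step 9: 12 → 6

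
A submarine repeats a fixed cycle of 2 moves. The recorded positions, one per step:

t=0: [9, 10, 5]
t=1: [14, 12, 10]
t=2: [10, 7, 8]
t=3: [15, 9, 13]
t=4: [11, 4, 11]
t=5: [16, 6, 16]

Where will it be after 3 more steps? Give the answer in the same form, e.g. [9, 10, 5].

The moves between consecutive positions are [+5, +2, +5], [-4, -5, -2], [+5, +2, +5], [-4, -5, -2], [+5, +2, +5]; they repeat the 2-cycle [[+5, +2, +5], [-4, -5, -2]].
step 6: apply [-4, -5, -2] → [12, 1, 14]
step 7: apply [+5, +2, +5] → [17, 3, 19]
step 8: apply [-4, -5, -2] → [13, -2, 17]

[13, -2, 17]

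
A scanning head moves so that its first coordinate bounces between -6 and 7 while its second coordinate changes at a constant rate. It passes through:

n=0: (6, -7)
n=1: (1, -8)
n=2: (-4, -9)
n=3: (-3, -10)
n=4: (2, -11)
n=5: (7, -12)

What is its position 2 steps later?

(-3, -14)

The first coordinate travels 5 per step and bounces off the walls at -6 and 7.
  step 6: 7 → 2
  step 7: 2 → -3
The second coordinate changes by -1 each step: at step 7 it is -14.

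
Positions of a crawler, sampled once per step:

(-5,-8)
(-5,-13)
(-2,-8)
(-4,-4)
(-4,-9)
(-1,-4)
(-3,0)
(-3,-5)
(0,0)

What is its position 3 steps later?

Differencing gives (+0,-5), (+3,+5), (-2,+4), (+0,-5), (+3,+5), (-2,+4), (+0,-5), (+3,+5). This is the pattern (+0,-5), (+3,+5), (-2,+4) repeated.
step 9: apply (-2,+4) → (-2,4)
step 10: apply (+0,-5) → (-2,-1)
step 11: apply (+3,+5) → (1,4)

(1,4)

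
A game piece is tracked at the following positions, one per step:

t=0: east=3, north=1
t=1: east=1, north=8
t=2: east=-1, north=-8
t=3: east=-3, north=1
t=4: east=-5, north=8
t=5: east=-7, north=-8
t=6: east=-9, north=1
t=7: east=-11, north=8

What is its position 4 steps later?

East: linear, -2 per step → -19 at step 11.
North: cycles through 1, 8, -8 every 3 steps. Step 11 lands at position 2 of the cycle → -8.

east=-19, north=-8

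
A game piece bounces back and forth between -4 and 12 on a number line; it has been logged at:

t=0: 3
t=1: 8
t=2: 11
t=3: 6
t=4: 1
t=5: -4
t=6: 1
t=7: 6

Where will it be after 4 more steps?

The value travels 5 per step and bounces off the walls at -4 and 12.
  step 8: 6 → 11
  step 9: 11 → 8
  step 10: 8 → 3
  step 11: 3 → -2

-2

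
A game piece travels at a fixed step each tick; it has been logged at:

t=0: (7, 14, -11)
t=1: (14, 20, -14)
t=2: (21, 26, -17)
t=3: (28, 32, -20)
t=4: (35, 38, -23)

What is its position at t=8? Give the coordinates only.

Constant displacement of (+7, +6, -3) per step.
step 5: (35, 38, -23) + (+7, +6, -3) → (42, 44, -26)
step 6: (42, 44, -26) + (+7, +6, -3) → (49, 50, -29)
step 7: (49, 50, -29) + (+7, +6, -3) → (56, 56, -32)
step 8: (56, 56, -32) + (+7, +6, -3) → (63, 62, -35)

(63, 62, -35)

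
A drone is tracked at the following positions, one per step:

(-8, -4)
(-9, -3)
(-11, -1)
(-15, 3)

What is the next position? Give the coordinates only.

(-23, 11)

The jumps are (-1, +1), (-2, +2), (-4, +4) — a geometric progression with ratio 2.
step 4: (-15, 3) + (-8, +8) → (-23, 11)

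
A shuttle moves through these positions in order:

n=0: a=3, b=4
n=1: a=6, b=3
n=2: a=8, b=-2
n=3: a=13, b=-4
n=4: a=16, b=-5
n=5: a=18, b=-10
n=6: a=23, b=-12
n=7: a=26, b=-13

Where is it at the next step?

a=28, b=-18

The moves between consecutive positions are (+3, -1), (+2, -5), (+5, -2), (+3, -1), (+2, -5), (+5, -2), (+3, -1); they repeat the 3-cycle [(+3, -1), (+2, -5), (+5, -2)].
step 8: apply (+2, -5) → a=28, b=-18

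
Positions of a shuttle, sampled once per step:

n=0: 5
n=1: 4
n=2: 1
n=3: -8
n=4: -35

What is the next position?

The jumps are -1, -3, -9, -27 — a geometric progression with ratio 3.
step 5: -35 − 81 → -116

-116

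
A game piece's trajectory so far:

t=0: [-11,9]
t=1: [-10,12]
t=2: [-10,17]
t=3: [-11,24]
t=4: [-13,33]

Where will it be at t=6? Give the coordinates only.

Successive displacements: [+1,+3], [+0,+5], [-1,+7], [-2,+9] — each changes by [-1,+2].
step 5: [-13,33] + [-3,+11] → [-16,44]
step 6: [-16,44] + [-4,+13] → [-20,57]

[-20,57]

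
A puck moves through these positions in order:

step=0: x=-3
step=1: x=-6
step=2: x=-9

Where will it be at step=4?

x=-15

Each step adds -3 to the position.
step 3: -9 − 3 → x=-12
step 4: -12 − 3 → x=-15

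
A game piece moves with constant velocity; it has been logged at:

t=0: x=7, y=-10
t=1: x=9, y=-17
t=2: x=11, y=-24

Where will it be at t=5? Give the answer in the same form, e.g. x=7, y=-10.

Each step adds (+2, -7) to the position.
step 3: x=11, y=-24 + (+2, -7) → x=13, y=-31
step 4: x=13, y=-31 + (+2, -7) → x=15, y=-38
step 5: x=15, y=-38 + (+2, -7) → x=17, y=-45

x=17, y=-45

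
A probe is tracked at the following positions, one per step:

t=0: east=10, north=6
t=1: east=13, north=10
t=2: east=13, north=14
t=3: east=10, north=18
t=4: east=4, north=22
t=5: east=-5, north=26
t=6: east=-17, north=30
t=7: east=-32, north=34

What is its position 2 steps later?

east=-71, north=42

Taking differences between consecutive positions: (+3, +4), (+0, +4), (-3, +4), (-6, +4), (-9, +4), (-12, +4), (-15, +4). These grow by (-3, +0) each step.
step 8: east=-32, north=34 + (-18, +4) → east=-50, north=38
step 9: east=-50, north=38 + (-21, +4) → east=-71, north=42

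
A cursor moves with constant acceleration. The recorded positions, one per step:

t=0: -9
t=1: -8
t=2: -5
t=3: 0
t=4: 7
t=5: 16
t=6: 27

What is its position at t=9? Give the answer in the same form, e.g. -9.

Successive displacements: +1, +3, +5, +7, +9, +11 — each changes by +2.
step 7: 27 + 13 → 40
step 8: 40 + 15 → 55
step 9: 55 + 17 → 72

72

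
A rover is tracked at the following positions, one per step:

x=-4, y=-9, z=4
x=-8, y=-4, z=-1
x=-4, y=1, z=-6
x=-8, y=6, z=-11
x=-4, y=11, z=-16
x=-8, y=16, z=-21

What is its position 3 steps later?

Differencing gives (-4,+5,-5), (+4,+5,-5), (-4,+5,-5), (+4,+5,-5), (-4,+5,-5). This is the pattern (-4,+5,-5), (+4,+5,-5) repeated.
step 6: apply (+4,+5,-5) → x=-4, y=21, z=-26
step 7: apply (-4,+5,-5) → x=-8, y=26, z=-31
step 8: apply (+4,+5,-5) → x=-4, y=31, z=-36

x=-4, y=31, z=-36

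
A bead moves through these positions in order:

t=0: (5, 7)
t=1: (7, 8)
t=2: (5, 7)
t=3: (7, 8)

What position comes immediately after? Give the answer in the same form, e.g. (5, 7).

Consecutive displacements (+2, +1), (-2, -1), (+2, +1) scale by a factor of -1 each step.
step 4: (7, 8) + (-2, -1) → (5, 7)

(5, 7)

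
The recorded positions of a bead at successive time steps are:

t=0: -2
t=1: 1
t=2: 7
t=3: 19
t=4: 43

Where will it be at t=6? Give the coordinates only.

187

The jumps are +3, +6, +12, +24 — a geometric progression with ratio 2.
step 5: 43 + 48 → 91
step 6: 91 + 96 → 187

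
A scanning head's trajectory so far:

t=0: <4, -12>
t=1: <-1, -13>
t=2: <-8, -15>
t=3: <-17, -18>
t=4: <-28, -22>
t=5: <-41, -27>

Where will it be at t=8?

Taking differences between consecutive positions: <-5, -1>, <-7, -2>, <-9, -3>, <-11, -4>, <-13, -5>. These grow by <-2, -1> each step.
step 6: <-41, -27> + <-15, -6> → <-56, -33>
step 7: <-56, -33> + <-17, -7> → <-73, -40>
step 8: <-73, -40> + <-19, -8> → <-92, -48>

<-92, -48>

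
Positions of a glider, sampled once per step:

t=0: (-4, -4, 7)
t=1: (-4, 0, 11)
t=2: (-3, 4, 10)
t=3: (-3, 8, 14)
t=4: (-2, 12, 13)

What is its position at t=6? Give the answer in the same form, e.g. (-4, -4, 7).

(-1, 20, 16)

The moves between consecutive positions are (+0, +4, +4), (+1, +4, -1), (+0, +4, +4), (+1, +4, -1); they repeat the 2-cycle [(+0, +4, +4), (+1, +4, -1)].
step 5: apply (+0, +4, +4) → (-2, 16, 17)
step 6: apply (+1, +4, -1) → (-1, 20, 16)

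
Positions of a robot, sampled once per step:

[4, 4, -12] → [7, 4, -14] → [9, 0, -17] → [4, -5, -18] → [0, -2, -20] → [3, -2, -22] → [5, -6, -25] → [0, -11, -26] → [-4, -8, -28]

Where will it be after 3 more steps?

Differencing gives [+3, +0, -2], [+2, -4, -3], [-5, -5, -1], [-4, +3, -2], [+3, +0, -2], [+2, -4, -3], [-5, -5, -1], [-4, +3, -2]. This is the pattern [+3, +0, -2], [+2, -4, -3], [-5, -5, -1], [-4, +3, -2] repeated.
step 9: apply [+3, +0, -2] → [-1, -8, -30]
step 10: apply [+2, -4, -3] → [1, -12, -33]
step 11: apply [-5, -5, -1] → [-4, -17, -34]

[-4, -17, -34]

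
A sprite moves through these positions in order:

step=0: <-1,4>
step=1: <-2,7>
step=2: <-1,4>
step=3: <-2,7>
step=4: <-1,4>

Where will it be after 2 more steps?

Consecutive displacements <-1,+3>, <+1,-3>, <-1,+3>, <+1,-3> scale by a factor of -1 each step.
step 5: <-1,4> + <-1,+3> → <-2,7>
step 6: <-2,7> + <+1,-3> → <-1,4>

<-1,4>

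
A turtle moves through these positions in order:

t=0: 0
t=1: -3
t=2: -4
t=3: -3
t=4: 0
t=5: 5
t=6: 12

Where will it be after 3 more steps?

45

Taking differences between consecutive positions: -3, -1, +1, +3, +5, +7. These grow by +2 each step.
step 7: 12 + 9 → 21
step 8: 21 + 11 → 32
step 9: 32 + 13 → 45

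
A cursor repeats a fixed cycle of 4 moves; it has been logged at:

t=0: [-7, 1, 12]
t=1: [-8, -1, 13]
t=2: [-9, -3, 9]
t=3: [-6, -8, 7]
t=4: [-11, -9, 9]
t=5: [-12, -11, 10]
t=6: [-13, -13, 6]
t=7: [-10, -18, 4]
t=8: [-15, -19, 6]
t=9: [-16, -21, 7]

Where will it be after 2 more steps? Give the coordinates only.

The moves between consecutive positions are [-1, -2, +1], [-1, -2, -4], [+3, -5, -2], [-5, -1, +2], [-1, -2, +1], [-1, -2, -4], [+3, -5, -2], [-5, -1, +2], [-1, -2, +1]; they repeat the 4-cycle [[-1, -2, +1], [-1, -2, -4], [+3, -5, -2], [-5, -1, +2]].
step 10: apply [-1, -2, -4] → [-17, -23, 3]
step 11: apply [+3, -5, -2] → [-14, -28, 1]

[-14, -28, 1]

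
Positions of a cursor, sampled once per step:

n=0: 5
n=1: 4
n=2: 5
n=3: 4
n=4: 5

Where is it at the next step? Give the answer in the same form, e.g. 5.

4

Step-to-step displacements: -1, +1, -1, +1; each is -1× the previous.
step 5: 5 − 1 → 4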